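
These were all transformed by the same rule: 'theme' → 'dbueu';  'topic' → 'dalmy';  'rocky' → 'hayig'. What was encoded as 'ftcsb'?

flash

t(19)→d(3) and h(7)→b(1) fit y≡11x+2 (mod 26); the inverse of 11 mod 26 is 19. Treating letters as 0–25, the rule is x ↦ 11x + 2 (mod 26).
Decoding ftcsb: f(5)→19·(5−2)≡5=f; t(19)→19·(19−2)≡11=l; c(2)→19·(2−2)≡0=a; s(18)→19·(18−2)≡18=s; b(1)→19·(1−2)≡7=h (all mod 26).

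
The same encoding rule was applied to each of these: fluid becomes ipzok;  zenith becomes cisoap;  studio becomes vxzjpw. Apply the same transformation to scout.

vgtaa

The shift increases by 1 at each position, starting from +3: 3, 4, 5, ….
For scout: s+3=v, c+4=g, o+5=t, u+6=a, t+7=a.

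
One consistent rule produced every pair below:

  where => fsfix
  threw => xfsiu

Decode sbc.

bar

Read the word backwards and shift each letter +1.
Undoing it on sbc: shift back: s−1=r, b−1=a, c−1=b → rab; then reverse → bar.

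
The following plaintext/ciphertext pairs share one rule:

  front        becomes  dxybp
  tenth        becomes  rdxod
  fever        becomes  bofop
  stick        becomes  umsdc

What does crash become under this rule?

Read the word backwards and shift each letter +10.
For crash: reverse → hsarc; then shift: h+10=r, s+10=c, a+10=k, r+10=b, c+10=m.

rckbm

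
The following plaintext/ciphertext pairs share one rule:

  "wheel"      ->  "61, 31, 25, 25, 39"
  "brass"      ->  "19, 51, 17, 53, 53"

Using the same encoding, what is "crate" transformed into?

Each letter becomes 2×(its alphabet position, a=1..z=26) + 15.
For crate: c=3→21, r=18→51, a=1→17, t=20→55, e=5→25.

21, 51, 17, 55, 25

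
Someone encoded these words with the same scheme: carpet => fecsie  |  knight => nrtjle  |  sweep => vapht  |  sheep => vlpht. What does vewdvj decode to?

Shifts by position in carpet: pos 0: c→f (+3), pos 1: a→e (+4), pos 2: r→c (+11), pos 3: p→s (+3), pos 4: e→i (+4), pos 5: t→e (+11) — repeating every 3. A repeating key of period 3 is used — shifts +3, +4, +11 over and over.
Undoing it on vewdvj: v−3=s, e−4=a, w−11=l, d−3=a, v−4=r, j−11=y.

salary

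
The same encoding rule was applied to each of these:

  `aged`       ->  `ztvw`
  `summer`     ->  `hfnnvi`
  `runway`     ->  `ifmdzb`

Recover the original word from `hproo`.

skill

Each pair mirrors across the alphabet (a↔z, g↔t, e↔v): positions sum to 25. This is the alphabet-reversal cipher (Atbash): a becomes z, b becomes y, etc.
Decoding hproo: h↔s, p↔k, r↔i, o↔l, o↔l.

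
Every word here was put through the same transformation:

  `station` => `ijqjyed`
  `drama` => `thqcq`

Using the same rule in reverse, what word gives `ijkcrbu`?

Compare letters: s→i is +16, t→j is +16, a→q is +16 — a constant shift. Each letter is shifted forward by 16 in the alphabet (a Caesar shift of +16).
Undoing it on ijkcrbu: i−16=s, j−16=t, k−16=u, c−16=m, r−16=b, b−16=l, u−16=e.

stumble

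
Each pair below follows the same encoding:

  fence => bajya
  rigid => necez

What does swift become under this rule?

osebp

Each letter is shifted forward by 22 in the alphabet (a Caesar shift of +22).
Applying it to swift: s+22=o, w+22=s, i+22=e, f+22=b, t+22=p.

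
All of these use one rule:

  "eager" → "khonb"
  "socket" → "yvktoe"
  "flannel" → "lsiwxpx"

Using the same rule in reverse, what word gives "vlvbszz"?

pension

In eager: e→k is +6, a→h is +7, g→o is +8, e→n is +9 — the shift increases by 1 each position. Each letter shifts forward by (position + 6), i.e. 6, 7, 8, … — the shift grows by one for each successive letter.
Decoding vlvbszz: v−6=p, l−7=e, v−8=n, b−9=s, s−10=i, z−11=o, z−12=n.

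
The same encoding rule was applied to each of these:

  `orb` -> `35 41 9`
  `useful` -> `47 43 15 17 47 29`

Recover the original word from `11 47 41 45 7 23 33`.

curtain

o(#15)→35 and r(#18)→41: differences scale by 2, so n = 2·pos + 5. With a=1..z=26, the number is 2·pos + 5.
Decoding 11 47 41 45 7 23 33: 11→(11−5)÷2=3=c, 47→(47−5)÷2=21=u, 41→(41−5)÷2=18=r, 45→(45−5)÷2=20=t, 7→(7−5)÷2=1=a, 23→(23−5)÷2=9=i, 33→(33−5)÷2=14=n.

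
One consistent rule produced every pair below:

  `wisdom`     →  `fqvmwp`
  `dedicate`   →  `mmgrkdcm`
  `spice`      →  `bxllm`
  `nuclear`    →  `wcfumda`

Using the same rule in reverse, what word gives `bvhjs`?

Shifts by position in wisdom: pos 0: w→f (+9), pos 1: i→q (+8), pos 2: s→v (+3), pos 3: d→m (+9), pos 4: o→w (+8), pos 5: m→p (+3) — repeating every 3. The shifts repeat in a cycle of length 3: positions 0,1,… shift by +9, +8, +3, then the pattern repeats.
Undoing it on bvhjs: b−9=s, v−8=n, h−3=e, j−9=a, s−8=k.

sneak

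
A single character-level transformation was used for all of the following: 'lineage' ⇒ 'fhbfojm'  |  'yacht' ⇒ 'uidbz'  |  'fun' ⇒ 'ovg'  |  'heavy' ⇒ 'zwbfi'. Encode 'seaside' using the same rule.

The output letters match the input read backwards, each shifted +1: lineage reversed is egaenil. The word is reversed, then every letter is shifted forward by 1.
On seaside: reverse → edisaes; then shift: e+1=f, d+1=e, i+1=j, s+1=t, a+1=b, e+1=f, s+1=t.

fejtbft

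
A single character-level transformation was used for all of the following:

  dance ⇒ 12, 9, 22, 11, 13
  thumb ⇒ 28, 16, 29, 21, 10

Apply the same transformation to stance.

The number is (letter's place in the alphabet, a=1) + 8.
For stance: s=19→27, t=20→28, a=1→9, n=14→22, c=3→11, e=5→13.

27, 28, 9, 22, 11, 13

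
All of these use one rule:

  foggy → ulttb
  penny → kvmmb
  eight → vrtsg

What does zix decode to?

arc

Each pair mirrors across the alphabet (f↔u, o↔l, g↔t): positions sum to 25. This is the alphabet-reversal cipher (Atbash): a becomes z, b becomes y, etc.
Undoing it on zix: z↔a, i↔r, x↔c.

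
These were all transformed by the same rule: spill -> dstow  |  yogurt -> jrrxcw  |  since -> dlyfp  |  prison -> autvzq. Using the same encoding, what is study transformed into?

Shifts by position in spill: pos 0: s→d (+11), pos 1: p→s (+3), pos 2: i→t (+11), pos 3: l→o (+3) — repeating every 2. A repeating key of period 2 is used — shifts +11, +3 over and over.
On study: s+11=d, t+3=w, u+11=f, d+3=g, y+11=j.

dwfgj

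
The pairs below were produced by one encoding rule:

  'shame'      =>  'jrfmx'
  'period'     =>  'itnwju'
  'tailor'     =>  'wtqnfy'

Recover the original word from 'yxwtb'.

The output letters match the input read backwards, each shifted +5: shame reversed is emahs. Read the word backwards and shift each letter +5.
Decoding yxwtb: shift back: y−5=t, x−5=s, w−5=r, t−5=o, b−5=w → tsrow; then reverse → worst.

worst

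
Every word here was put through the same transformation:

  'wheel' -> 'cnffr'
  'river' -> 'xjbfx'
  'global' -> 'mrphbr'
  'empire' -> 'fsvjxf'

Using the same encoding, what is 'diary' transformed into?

jjbxe

The shift depends on letter class: consonant w→c is +6, but vowel e→f is +1. The rule splits by letter class: vowels +1, consonants +6.
For diary: d(cons)+6=j, i(vowel)+1=j, a(vowel)+1=b, r(cons)+6=x, y(cons)+6=e.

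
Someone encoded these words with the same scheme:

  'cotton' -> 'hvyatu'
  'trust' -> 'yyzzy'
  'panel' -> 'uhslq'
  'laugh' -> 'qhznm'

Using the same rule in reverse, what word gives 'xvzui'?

sound

Shifts by position in cotton: pos 0: c→h (+5), pos 1: o→v (+7), pos 2: t→y (+5), pos 3: t→a (+7) — repeating every 2. The shifts repeat in a cycle of length 2: positions 0,1,… shift by +5, +7, then the pattern repeats.
Reversing it on xvzui: x−5=s, v−7=o, z−5=u, u−7=n, i−5=d.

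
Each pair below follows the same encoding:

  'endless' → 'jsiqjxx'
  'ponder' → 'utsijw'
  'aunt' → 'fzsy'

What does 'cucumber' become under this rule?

Compare letters: e→j is +5, n→s is +5, d→i is +5 — a constant shift. This is a Caesar cipher with shift 5.
On cucumber: c+5=h, u+5=z, c+5=h, u+5=z, m+5=r, b+5=g, e+5=j, r+5=w.

hzhzrgjw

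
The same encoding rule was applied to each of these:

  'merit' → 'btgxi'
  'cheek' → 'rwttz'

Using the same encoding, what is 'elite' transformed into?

taxit

Compare letters: m→b is +15, e→t is +15, r→g is +15 — a constant shift. Each letter is shifted forward by 15 in the alphabet (a Caesar shift of +15).
For elite: e+15=t, l+15=a, i+15=x, t+15=i, e+15=t.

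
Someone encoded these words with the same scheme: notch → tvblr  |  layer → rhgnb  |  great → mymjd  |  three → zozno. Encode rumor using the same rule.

xbuxb

The shift increases by 1 at each position, starting from +6: 6, 7, 8, ….
For rumor: r+6=x, u+7=b, m+8=u, o+9=x, r+10=b.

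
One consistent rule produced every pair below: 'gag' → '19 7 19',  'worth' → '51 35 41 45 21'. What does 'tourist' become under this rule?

45 35 47 41 23 43 45

g(#7)→19 and a(#1)→7: differences scale by 2, so n = 2·pos + 5. The formula is n = 2×(alphabet index, a=1) + 5.
On tourist: t=20→45, o=15→35, u=21→47, r=18→41, i=9→23, s=19→43, t=20→45.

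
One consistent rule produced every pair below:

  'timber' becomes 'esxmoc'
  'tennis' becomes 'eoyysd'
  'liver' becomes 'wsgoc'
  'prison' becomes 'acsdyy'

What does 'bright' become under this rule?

The shift depends on letter class: consonant t→e is +11, but vowel i→s is +10. Vowels shift forward by 10 and consonants shift forward by 11.
For bright: b(cons)+11=m, r(cons)+11=c, i(vowel)+10=s, g(cons)+11=r, h(cons)+11=s, t(cons)+11=e.

mcsrse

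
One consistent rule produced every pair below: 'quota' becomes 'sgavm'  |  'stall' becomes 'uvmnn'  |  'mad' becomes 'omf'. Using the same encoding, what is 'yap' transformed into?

The shift depends on letter class: consonant q→s is +2, but vowel u→g is +12. Vowels shift forward by 12 and consonants shift forward by 2.
Applying it to yap: y(cons)+2=a, a(vowel)+12=m, p(cons)+2=r.

amr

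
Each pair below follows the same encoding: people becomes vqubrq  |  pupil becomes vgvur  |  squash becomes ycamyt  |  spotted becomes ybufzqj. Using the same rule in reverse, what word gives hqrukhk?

Shifts by position in people: pos 0: p→v (+6), pos 1: e→q (+12), pos 2: o→u (+6), pos 3: p→b (+12) — repeating every 2. A repeating key of period 2 is used — shifts +6, +12 over and over.
Decoding hqrukhk: h−6=b, q−12=e, r−6=l, u−12=i, k−6=e, h−12=v, k−6=e.

believe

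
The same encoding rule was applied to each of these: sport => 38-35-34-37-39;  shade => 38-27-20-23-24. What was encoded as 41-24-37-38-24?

The number is (letter's place in the alphabet, a=1) + 19.
Undoing it on 41-24-37-38-24: 41→(41−19)÷1=22=v, 24→(24−19)÷1=5=e, 37→(37−19)÷1=18=r, 38→(38−19)÷1=19=s, 24→(24−19)÷1=5=e.

verse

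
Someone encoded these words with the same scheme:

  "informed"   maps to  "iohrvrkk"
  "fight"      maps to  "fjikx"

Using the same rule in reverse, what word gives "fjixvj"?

In informed: i→i is +0, n→o is +1, f→h is +2, o→r is +3 — the shift increases by 1 each position. The shift increases by 1 at each position, starting from +0: 0, 1, 2, ….
Decoding fjixvj: f−0=f, j−1=i, i−2=g, x−3=u, v−4=r, j−5=e.

figure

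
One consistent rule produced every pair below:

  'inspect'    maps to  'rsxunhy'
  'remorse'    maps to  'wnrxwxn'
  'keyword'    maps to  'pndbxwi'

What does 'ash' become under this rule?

jxm

The shift depends on letter class: consonant n→s is +5, but vowel i→r is +9. Two shifts are in play — +9 for a/e/i/o/u, +5 for every other letter.
On ash: a(vowel)+9=j, s(cons)+5=x, h(cons)+5=m.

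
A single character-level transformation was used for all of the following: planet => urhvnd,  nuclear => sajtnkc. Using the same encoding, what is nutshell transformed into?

saaaqowx

Each letter shifts forward by (position + 5), i.e. 5, 6, 7, … — the shift grows by one for each successive letter.
On nutshell: n+5=s, u+6=a, t+7=a, s+8=a, h+9=q, e+10=o, l+11=w, l+12=x.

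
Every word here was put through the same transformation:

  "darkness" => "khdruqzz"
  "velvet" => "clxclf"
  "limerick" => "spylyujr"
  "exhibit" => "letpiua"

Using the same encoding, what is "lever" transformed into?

slhly

A repeating key of period 3 is used — shifts +7, +7, +12 over and over.
On lever: l+7=s, e+7=l, v+12=h, e+7=l, r+7=y.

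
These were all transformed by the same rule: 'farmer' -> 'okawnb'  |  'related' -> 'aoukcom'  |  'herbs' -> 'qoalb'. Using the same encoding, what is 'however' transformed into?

Shifts by position in farmer: pos 0: f→o (+9), pos 1: a→k (+10), pos 2: r→a (+9), pos 3: m→w (+10) — repeating every 2. It's a Vigenère-style cipher with numeric key [9,10]: position i shifts by key[i mod 2].
Applying it to however: h+9=q, o+10=y, w+9=f, e+10=o, v+9=e, e+10=o, r+9=a.

qyfoeoa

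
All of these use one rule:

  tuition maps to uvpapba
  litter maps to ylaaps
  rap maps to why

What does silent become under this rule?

aulspz

The output letters match the input read backwards, each shifted +7: tuition reversed is noitiut. The word is reversed, then every letter is shifted forward by 7.
For silent: reverse → tnelis; then shift: t+7=a, n+7=u, e+7=l, l+7=s, i+7=p, s+7=z.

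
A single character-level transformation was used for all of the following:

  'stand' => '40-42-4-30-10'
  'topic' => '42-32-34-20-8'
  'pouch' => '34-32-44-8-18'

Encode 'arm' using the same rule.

Each letter becomes 2×(its alphabet position, a=1..z=26) + 2.
On arm: a=1→4, r=18→38, m=13→28.

4-38-28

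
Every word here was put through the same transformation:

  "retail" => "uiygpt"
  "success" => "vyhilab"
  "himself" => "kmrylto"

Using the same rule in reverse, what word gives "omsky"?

In retail: r→u is +3, e→i is +4, t→y is +5, a→g is +6 — the shift increases by 1 each position. The shift increases by 1 at each position, starting from +3: 3, 4, 5, ….
Reversing it on omsky: o−3=l, m−4=i, s−5=n, k−6=e, y−7=r.

liner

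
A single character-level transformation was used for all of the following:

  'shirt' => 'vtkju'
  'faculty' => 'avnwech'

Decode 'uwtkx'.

virus

The output letters match the input read backwards, each shifted +2: shirt reversed is trihs. The word is reversed, then every letter is shifted forward by 2.
Decoding uwtkx: shift back: u−2=s, w−2=u, t−2=r, k−2=i, x−2=v → suriv; then reverse → virus.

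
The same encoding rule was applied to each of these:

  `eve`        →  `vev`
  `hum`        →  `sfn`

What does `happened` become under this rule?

szkkvmvw

Letters are reflected about the middle of the alphabet (position → 25−position): Atbash.
For happened: h↔s, a↔z, p↔k, p↔k, e↔v, n↔m, e↔v, d↔w.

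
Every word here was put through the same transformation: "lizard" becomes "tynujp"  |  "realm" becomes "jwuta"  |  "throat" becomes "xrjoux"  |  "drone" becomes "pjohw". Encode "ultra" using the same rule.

l(11)→t(19) and i(8)→y(24) fit y≡7x+20 (mod 26); the inverse of 7 mod 26 is 15. Treating letters as 0–25, the rule is x ↦ 7x + 20 (mod 26).
On ultra: u(20)→7·20+20≡4=e; l(11)→7·11+20≡19=t; t(19)→7·19+20≡23=x; r(17)→7·17+20≡9=j; a(0)→7·0+20≡20=u (all mod 26).

etxju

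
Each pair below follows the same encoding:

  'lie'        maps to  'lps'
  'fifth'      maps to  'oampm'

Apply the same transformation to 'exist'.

Read the word backwards and shift each letter +7.
On exist: reverse → tsixe; then shift: t+7=a, s+7=z, i+7=p, x+7=e, e+7=l.

azpel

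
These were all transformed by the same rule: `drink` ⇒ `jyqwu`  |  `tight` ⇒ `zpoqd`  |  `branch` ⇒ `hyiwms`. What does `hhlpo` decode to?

badge

In drink: d→j is +6, r→y is +7, i→q is +8, n→w is +9 — the shift increases by 1 each position. Letter i (0-indexed) is shifted by i+6, so successive shifts are 6, 7, 8, ….
Decoding hhlpo: h−6=b, h−7=a, l−8=d, p−9=g, o−10=e.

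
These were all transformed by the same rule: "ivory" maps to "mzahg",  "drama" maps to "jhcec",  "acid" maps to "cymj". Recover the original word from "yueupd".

cement

i(8)→m(12) and v(21)→z(25) fit y≡11x+2 (mod 26); the inverse of 11 mod 26 is 19. Each letter's alphabet position (a=0..z=25) is mapped through 11·x+2 mod 26 — an affine cipher.
Reversing it on yueupd: y(24)→19·(24−2)≡2=c; u(20)→19·(20−2)≡4=e; e(4)→19·(4−2)≡12=m; u(20)→19·(20−2)≡4=e; p(15)→19·(15−2)≡13=n; d(3)→19·(3−2)≡19=t (all mod 26).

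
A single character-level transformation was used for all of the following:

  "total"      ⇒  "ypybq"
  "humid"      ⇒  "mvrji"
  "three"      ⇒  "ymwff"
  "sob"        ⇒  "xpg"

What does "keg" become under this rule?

Vowels shift forward by 1 and consonants shift forward by 5.
On keg: k(cons)+5=p, e(vowel)+1=f, g(cons)+5=l.

pfl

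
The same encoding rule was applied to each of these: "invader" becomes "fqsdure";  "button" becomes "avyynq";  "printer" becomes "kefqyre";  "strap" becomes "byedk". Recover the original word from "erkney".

i(8)→f(5) and n(13)→q(16) fit y≡23x+3 (mod 26); the inverse of 23 mod 26 is 17. Each letter's alphabet position (a=0..z=25) is mapped through 23·x+3 mod 26 — an affine cipher.
Reversing it on erkney: e(4)→17·(4−3)≡17=r; r(17)→17·(17−3)≡4=e; k(10)→17·(10−3)≡15=p; n(13)→17·(13−3)≡14=o; e(4)→17·(4−3)≡17=r; y(24)→17·(24−3)≡19=t (all mod 26).

report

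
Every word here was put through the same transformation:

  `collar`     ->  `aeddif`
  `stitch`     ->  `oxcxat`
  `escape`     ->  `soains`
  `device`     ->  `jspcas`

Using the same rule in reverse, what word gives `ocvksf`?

singer

c(2)→a(0) and o(14)→e(4) fit y≡9x+8 (mod 26); the inverse of 9 mod 26 is 3. This is an affine cipher: with a=0,…,z=25, each position x becomes (9x+8) mod 26.
Undoing it on ocvksf: o(14)→3·(14−8)≡18=s; c(2)→3·(2−8)≡8=i; v(21)→3·(21−8)≡13=n; k(10)→3·(10−8)≡6=g; s(18)→3·(18−8)≡4=e; f(5)→3·(5−8)≡17=r (all mod 26).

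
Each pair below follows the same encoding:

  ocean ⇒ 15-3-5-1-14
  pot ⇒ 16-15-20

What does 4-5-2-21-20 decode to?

debut

Letters become their 1-indexed alphabet positions: a=1 … z=26.
Undoing it on 4-5-2-21-20: 4=d, 5=e, 2=b, 21=u, 20=t.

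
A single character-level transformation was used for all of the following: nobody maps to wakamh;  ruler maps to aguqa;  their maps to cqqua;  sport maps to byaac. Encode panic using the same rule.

The shift depends on letter class: consonant n→w is +9, but vowel o→a is +12. Two shifts are in play — +12 for a/e/i/o/u, +9 for every other letter.
Applying it to panic: p(cons)+9=y, a(vowel)+12=m, n(cons)+9=w, i(vowel)+12=u, c(cons)+9=l.

ymwul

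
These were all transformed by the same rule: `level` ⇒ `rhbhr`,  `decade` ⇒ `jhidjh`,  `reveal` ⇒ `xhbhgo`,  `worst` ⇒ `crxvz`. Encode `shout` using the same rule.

Shifts by position in level: pos 0: l→r (+6), pos 1: e→h (+3), pos 2: v→b (+6), pos 3: e→h (+3) — repeating every 2. The shifts repeat in a cycle of length 2: positions 0,1,… shift by +6, +3, then the pattern repeats.
For shout: s+6=y, h+3=k, o+6=u, u+3=x, t+6=z.

ykuxz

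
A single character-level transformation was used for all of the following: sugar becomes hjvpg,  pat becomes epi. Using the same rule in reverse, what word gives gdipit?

Compare letters: s→h is +15, u→j is +15, g→v is +15 — a constant shift. It's a constant shift of +15 (ROT15).
Reversing it on gdipit: g−15=r, d−15=o, i−15=t, p−15=a, i−15=t, t−15=e.

rotate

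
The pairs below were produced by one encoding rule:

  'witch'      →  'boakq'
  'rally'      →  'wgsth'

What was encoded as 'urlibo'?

please

In witch: w→b is +5, i→o is +6, t→a is +7, c→k is +8 — the shift increases by 1 each position. Letter i (0-indexed) is shifted by i+5, so successive shifts are 5, 6, 7, ….
Decoding urlibo: u−5=p, r−6=l, l−7=e, i−8=a, b−9=s, o−10=e.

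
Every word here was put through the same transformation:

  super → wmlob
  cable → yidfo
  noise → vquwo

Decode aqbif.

This is an affine cipher: with a=0,…,z=25, each position x becomes (21x+8) mod 26.
Undoing it on aqbif: a(0)→5·(0−8)≡12=m; q(16)→5·(16−8)≡14=o; b(1)→5·(1−8)≡17=r; i(8)→5·(8−8)≡0=a; f(5)→5·(5−8)≡11=l (all mod 26).

moral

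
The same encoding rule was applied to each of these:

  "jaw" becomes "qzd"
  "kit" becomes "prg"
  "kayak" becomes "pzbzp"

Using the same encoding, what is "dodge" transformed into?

wlwtv

Letters are reflected about the middle of the alphabet (position → 25−position): Atbash.
For dodge: d↔w, o↔l, d↔w, g↔t, e↔v.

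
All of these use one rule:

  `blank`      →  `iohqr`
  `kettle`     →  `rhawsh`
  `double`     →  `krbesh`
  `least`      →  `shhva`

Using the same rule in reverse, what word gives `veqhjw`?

Shifts by position in blank: pos 0: b→i (+7), pos 1: l→o (+3), pos 2: a→h (+7), pos 3: n→q (+3) — repeating every 2. It's a Vigenère-style cipher with numeric key [7,3]: position i shifts by key[i mod 2].
Undoing it on veqhjw: v−7=o, e−3=b, q−7=j, h−3=e, j−7=c, w−3=t.

object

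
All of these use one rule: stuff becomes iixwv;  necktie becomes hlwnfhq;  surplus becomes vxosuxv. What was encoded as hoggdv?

saddle

The output letters match the input read backwards, each shifted +3: stuff reversed is ffuts. Read the word backwards and shift each letter +3.
Undoing it on hoggdv: shift back: h−3=e, o−3=l, g−3=d, g−3=d, d−3=a, v−3=s → elddas; then reverse → saddle.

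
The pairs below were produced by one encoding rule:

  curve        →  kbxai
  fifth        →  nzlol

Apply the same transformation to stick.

qiozy

The word is reversed, then every letter is shifted forward by 6.
Applying it to stick: reverse → kcits; then shift: k+6=q, c+6=i, i+6=o, t+6=z, s+6=y.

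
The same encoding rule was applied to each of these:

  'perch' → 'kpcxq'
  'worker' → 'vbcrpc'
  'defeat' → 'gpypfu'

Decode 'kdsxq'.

punch

p(15)→k(10) and e(4)→p(15) fit y≡9x+5 (mod 26); the inverse of 9 mod 26 is 3. Treating letters as 0–25, the rule is x ↦ 9x + 5 (mod 26).
Decoding kdsxq: k(10)→3·(10−5)≡15=p; d(3)→3·(3−5)≡20=u; s(18)→3·(18−5)≡13=n; x(23)→3·(23−5)≡2=c; q(16)→3·(16−5)≡7=h (all mod 26).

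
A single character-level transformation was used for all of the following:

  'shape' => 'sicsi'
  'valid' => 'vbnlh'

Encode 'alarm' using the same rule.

amcuq

In shape: s→s is +0, h→i is +1, a→c is +2, p→s is +3 — the shift increases by 1 each position. Letter i (0-indexed) is shifted by i+0, so successive shifts are 0, 1, 2, ….
On alarm: a+0=a, l+1=m, a+2=c, r+3=u, m+4=q.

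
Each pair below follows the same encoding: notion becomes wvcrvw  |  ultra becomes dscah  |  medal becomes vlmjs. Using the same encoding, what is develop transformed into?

mlensxy

Shifts by position in notion: pos 0: n→w (+9), pos 1: o→v (+7), pos 2: t→c (+9), pos 3: i→r (+9), pos 4: o→v (+7), pos 5: n→w (+9) — repeating every 3. It's a Vigenère-style cipher with numeric key [9,7,9]: position i shifts by key[i mod 3].
On develop: d+9=m, e+7=l, v+9=e, e+9=n, l+7=s, o+9=x, p+9=y.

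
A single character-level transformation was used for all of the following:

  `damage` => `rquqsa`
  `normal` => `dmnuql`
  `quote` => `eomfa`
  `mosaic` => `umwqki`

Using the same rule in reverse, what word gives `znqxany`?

Each letter's alphabet position (a=0..z=25) is mapped through 9·x+16 mod 26 — an affine cipher.
Undoing it on znqxany: z(25)→3·(25−16)≡1=b; n(13)→3·(13−16)≡17=r; q(16)→3·(16−16)≡0=a; x(23)→3·(23−16)≡21=v; a(0)→3·(0−16)≡4=e; n(13)→3·(13−16)≡17=r; y(24)→3·(24−16)≡24=y (all mod 26).

bravery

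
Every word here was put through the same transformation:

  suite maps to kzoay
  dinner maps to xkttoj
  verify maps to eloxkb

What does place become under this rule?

The output letters match the input read backwards, each shifted +6: suite reversed is etius. Read the word backwards and shift each letter +6.
On place: reverse → ecalp; then shift: e+6=k, c+6=i, a+6=g, l+6=r, p+6=v.

kigrv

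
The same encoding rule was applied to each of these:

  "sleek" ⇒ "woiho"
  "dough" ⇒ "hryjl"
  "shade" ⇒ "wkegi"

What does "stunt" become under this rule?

Shifts by position in sleek: pos 0: s→w (+4), pos 1: l→o (+3), pos 2: e→i (+4), pos 3: e→h (+3) — repeating every 2. The shifts repeat in a cycle of length 2: positions 0,1,… shift by +4, +3, then the pattern repeats.
On stunt: s+4=w, t+3=w, u+4=y, n+3=q, t+4=x.

wwyqx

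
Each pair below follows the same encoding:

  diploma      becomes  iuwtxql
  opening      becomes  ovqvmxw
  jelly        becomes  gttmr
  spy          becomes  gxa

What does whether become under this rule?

The output letters match the input read backwards, each shifted +8: diploma reversed is amolpid. Two steps: reverse the string, then apply a Caesar shift of +8.
Applying it to whether: reverse → rehtehw; then shift: r+8=z, e+8=m, h+8=p, t+8=b, e+8=m, h+8=p, w+8=e.

zmpbmpe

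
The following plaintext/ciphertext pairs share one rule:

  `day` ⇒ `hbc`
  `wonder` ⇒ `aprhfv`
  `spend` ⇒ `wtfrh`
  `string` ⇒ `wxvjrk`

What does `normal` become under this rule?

rpvqbp

The rule splits by letter class: vowels +1, consonants +4.
For normal: n(cons)+4=r, o(vowel)+1=p, r(cons)+4=v, m(cons)+4=q, a(vowel)+1=b, l(cons)+4=p.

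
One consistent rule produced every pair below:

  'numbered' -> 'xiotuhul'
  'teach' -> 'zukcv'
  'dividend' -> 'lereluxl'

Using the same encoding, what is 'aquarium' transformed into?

kyikheio

n(13)→x(23) and u(20)→i(8) fit y≡9x+10 (mod 26); the inverse of 9 mod 26 is 3. Treating letters as 0–25, the rule is x ↦ 9x + 10 (mod 26).
On aquarium: a(0)→9·0+10≡10=k; q(16)→9·16+10≡24=y; u(20)→9·20+10≡8=i; a(0)→9·0+10≡10=k; r(17)→9·17+10≡7=h; i(8)→9·8+10≡4=e; u(20)→9·20+10≡8=i; m(12)→9·12+10≡14=o (all mod 26).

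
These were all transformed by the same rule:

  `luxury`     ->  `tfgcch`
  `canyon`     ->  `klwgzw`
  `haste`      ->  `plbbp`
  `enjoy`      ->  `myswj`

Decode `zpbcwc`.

result

The shifts repeat in a cycle of length 3: positions 0,1,… shift by +8, +11, +9, then the pattern repeats.
Decoding zpbcwc: z−8=r, p−11=e, b−9=s, c−8=u, w−11=l, c−9=t.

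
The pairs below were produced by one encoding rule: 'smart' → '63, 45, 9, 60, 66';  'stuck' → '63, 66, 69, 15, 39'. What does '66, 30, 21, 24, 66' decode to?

s(#19)→63 and m(#13)→45: differences scale by 3, so n = 3·pos + 6. With a=1..z=26, the number is 3·pos + 6.
Undoing it on 66, 30, 21, 24, 66: 66→(66−6)÷3=20=t, 30→(30−6)÷3=8=h, 21→(21−6)÷3=5=e, 24→(24−6)÷3=6=f, 66→(66−6)÷3=20=t.

theft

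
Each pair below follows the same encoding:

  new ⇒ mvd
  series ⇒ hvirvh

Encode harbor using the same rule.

Letters are reflected about the middle of the alphabet (position → 25−position): Atbash.
Applying it to harbor: h↔s, a↔z, r↔i, b↔y, o↔l, r↔i.

sziyli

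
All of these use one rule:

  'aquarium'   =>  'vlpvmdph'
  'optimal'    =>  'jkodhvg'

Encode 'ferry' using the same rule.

azmmt

Compare letters: a→v is +21, q→l is +21, u→p is +21 — a constant shift. Each letter is shifted forward by 21 in the alphabet (a Caesar shift of +21).
For ferry: f+21=a, e+21=z, r+21=m, r+21=m, y+21=t.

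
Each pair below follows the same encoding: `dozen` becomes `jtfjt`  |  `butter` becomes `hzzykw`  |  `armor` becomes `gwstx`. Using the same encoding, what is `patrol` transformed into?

vfzwuq

It's a Vigenère-style cipher with numeric key [6,5]: position i shifts by key[i mod 2].
On patrol: p+6=v, a+5=f, t+6=z, r+5=w, o+6=u, l+5=q.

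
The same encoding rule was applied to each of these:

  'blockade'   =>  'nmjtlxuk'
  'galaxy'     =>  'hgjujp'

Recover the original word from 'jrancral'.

The output letters match the input read backwards, each shifted +9: blockade reversed is edakcolb. The word is reversed, then every letter is shifted forward by 9.
Decoding jrancral: shift back: j−9=a, r−9=i, a−9=r, n−9=e, c−9=t, r−9=i, a−9=r, l−9=c → airetirc; then reverse → criteria.

criteria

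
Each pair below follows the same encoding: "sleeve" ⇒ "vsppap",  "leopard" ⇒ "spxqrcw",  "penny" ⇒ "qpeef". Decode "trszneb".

walking

s(18)→v(21) and l(11)→s(18) fit y≡19x+17 (mod 26); the inverse of 19 mod 26 is 11. This is an affine cipher: with a=0,…,z=25, each position x becomes (19x+17) mod 26.
Decoding trszneb: t(19)→11·(19−17)≡22=w; r(17)→11·(17−17)≡0=a; s(18)→11·(18−17)≡11=l; z(25)→11·(25−17)≡10=k; n(13)→11·(13−17)≡8=i; e(4)→11·(4−17)≡13=n; b(1)→11·(1−17)≡6=g (all mod 26).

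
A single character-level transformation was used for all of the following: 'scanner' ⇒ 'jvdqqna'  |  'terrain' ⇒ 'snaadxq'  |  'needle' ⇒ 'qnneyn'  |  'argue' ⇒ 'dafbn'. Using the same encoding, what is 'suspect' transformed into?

s(18)→j(9) and c(2)→v(21) fit y≡9x+3 (mod 26); the inverse of 9 mod 26 is 3. This is an affine cipher: with a=0,…,z=25, each position x becomes (9x+3) mod 26.
Applying it to suspect: s(18)→9·18+3≡9=j; u(20)→9·20+3≡1=b; s(18)→9·18+3≡9=j; p(15)→9·15+3≡8=i; e(4)→9·4+3≡13=n; c(2)→9·2+3≡21=v; t(19)→9·19+3≡18=s (all mod 26).

jbjinvs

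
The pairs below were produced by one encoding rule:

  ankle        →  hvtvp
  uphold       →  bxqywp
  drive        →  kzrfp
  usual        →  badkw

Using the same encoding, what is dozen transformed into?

In ankle: a→h is +7, n→v is +8, k→t is +9, l→v is +10 — the shift increases by 1 each position. Each letter shifts forward by (position + 7), i.e. 7, 8, 9, … — the shift grows by one for each successive letter.
Applying it to dozen: d+7=k, o+8=w, z+9=i, e+10=o, n+11=y.

kwioy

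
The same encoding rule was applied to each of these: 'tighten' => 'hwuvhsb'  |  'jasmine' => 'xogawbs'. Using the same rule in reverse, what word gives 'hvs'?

the

Compare letters: t→h is +14, i→w is +14, g→u is +14 — a constant shift. This is a Caesar cipher with shift 14.
Reversing it on hvs: h−14=t, v−14=h, s−14=e.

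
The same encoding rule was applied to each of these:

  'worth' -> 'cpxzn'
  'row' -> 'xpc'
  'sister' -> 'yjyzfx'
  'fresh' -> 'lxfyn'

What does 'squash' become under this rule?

Vowels shift forward by 1 and consonants shift forward by 6.
Applying it to squash: s(cons)+6=y, q(cons)+6=w, u(vowel)+1=v, a(vowel)+1=b, s(cons)+6=y, h(cons)+6=n.

ywvbyn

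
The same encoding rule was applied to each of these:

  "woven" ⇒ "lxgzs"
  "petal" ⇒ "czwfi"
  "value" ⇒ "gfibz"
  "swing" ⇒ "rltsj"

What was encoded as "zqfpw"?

w(22)→l(11) and o(14)→x(23) fit y≡5x+5 (mod 26); the inverse of 5 mod 26 is 21. Each letter's alphabet position (a=0..z=25) is mapped through 5·x+5 mod 26 — an affine cipher.
Undoing it on zqfpw: z(25)→21·(25−5)≡4=e; q(16)→21·(16−5)≡23=x; f(5)→21·(5−5)≡0=a; p(15)→21·(15−5)≡2=c; w(22)→21·(22−5)≡19=t (all mod 26).

exact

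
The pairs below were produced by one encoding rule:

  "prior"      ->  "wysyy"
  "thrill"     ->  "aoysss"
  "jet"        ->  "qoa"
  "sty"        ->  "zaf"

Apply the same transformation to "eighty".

osnoaf

The shift depends on letter class: consonant p→w is +7, but vowel i→s is +10. The rule splits by letter class: vowels +10, consonants +7.
On eighty: e(vowel)+10=o, i(vowel)+10=s, g(cons)+7=n, h(cons)+7=o, t(cons)+7=a, y(cons)+7=f.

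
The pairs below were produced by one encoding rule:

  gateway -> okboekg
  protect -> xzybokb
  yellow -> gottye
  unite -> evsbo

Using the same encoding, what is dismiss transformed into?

lsausaa

The rule splits by letter class: vowels +10, consonants +8.
On dismiss: d(cons)+8=l, i(vowel)+10=s, s(cons)+8=a, m(cons)+8=u, i(vowel)+10=s, s(cons)+8=a, s(cons)+8=a.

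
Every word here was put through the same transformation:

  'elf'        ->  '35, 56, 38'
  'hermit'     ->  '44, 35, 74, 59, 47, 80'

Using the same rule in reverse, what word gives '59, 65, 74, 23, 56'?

e(#5)→35 and l(#12)→56: differences scale by 3, so n = 3·pos + 20. The formula is n = 3×(alphabet index, a=1) + 20.
Decoding 59, 65, 74, 23, 56: 59→(59−20)÷3=13=m, 65→(65−20)÷3=15=o, 74→(74−20)÷3=18=r, 23→(23−20)÷3=1=a, 56→(56−20)÷3=12=l.

moral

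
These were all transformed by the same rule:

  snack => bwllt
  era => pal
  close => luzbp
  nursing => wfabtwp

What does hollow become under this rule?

qzuuzf

The shift depends on letter class: consonant s→b is +9, but vowel a→l is +11. The rule splits by letter class: vowels +11, consonants +9.
For hollow: h(cons)+9=q, o(vowel)+11=z, l(cons)+9=u, l(cons)+9=u, o(vowel)+11=z, w(cons)+9=f.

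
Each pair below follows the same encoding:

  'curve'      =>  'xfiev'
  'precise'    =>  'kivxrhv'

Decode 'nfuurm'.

muffin

Each pair mirrors across the alphabet (c↔x, u↔f, r↔i): positions sum to 25. Each letter is replaced by its mirror in the alphabet: a↔z, b↔y, c↔x, and so on (the Atbash cipher).
Reversing it on nfuurm: n↔m, f↔u, u↔f, u↔f, r↔i, m↔n.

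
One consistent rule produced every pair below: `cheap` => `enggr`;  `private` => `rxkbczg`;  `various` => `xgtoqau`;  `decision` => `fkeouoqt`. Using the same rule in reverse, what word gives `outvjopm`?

A repeating key of period 2 is used — shifts +2, +6 over and over.
Undoing it on outvjopm: o−2=m, u−6=o, t−2=r, v−6=p, j−2=h, o−6=i, p−2=n, m−6=g.

morphing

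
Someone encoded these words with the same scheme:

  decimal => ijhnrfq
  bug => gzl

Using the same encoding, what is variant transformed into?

afwnfsy

It's a constant shift of +5 (ROT5).
Applying it to variant: v+5=a, a+5=f, r+5=w, i+5=n, a+5=f, n+5=s, t+5=y.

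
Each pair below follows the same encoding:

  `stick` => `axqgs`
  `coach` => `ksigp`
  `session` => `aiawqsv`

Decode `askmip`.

It's a Vigenère-style cipher with numeric key [8,4]: position i shifts by key[i mod 2].
Decoding askmip: a−8=s, s−4=o, k−8=c, m−4=i, i−8=a, p−4=l.

social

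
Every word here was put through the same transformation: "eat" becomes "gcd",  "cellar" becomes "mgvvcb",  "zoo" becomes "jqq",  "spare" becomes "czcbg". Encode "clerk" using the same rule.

mvgbu

Two shifts are in play — +2 for a/e/i/o/u, +10 for every other letter.
For clerk: c(cons)+10=m, l(cons)+10=v, e(vowel)+2=g, r(cons)+10=b, k(cons)+10=u.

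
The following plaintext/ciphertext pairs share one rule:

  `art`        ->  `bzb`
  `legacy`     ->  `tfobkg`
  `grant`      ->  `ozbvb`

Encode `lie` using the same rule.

The shift depends on letter class: consonant r→z is +8, but vowel a→b is +1. The rule splits by letter class: vowels +1, consonants +8.
On lie: l(cons)+8=t, i(vowel)+1=j, e(vowel)+1=f.

tjf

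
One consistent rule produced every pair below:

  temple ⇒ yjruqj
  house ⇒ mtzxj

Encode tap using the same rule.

Compare letters: t→y is +5, e→j is +5, m→r is +5 — a constant shift. This is a Caesar cipher with shift 5.
On tap: t+5=y, a+5=f, p+5=u.

yfu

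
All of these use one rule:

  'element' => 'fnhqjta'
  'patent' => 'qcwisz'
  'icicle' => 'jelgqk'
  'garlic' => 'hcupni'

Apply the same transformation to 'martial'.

ncuxngs

Each letter shifts forward by (position + 1), i.e. 1, 2, 3, … — the shift grows by one for each successive letter.
For martial: m+1=n, a+2=c, r+3=u, t+4=x, i+5=n, a+6=g, l+7=s.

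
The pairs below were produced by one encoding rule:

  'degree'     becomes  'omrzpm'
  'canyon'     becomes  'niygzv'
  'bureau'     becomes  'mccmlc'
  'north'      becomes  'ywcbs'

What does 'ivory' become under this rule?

tdzzj

Shifts by position in degree: pos 0: d→o (+11), pos 1: e→m (+8), pos 2: g→r (+11), pos 3: r→z (+8) — repeating every 2. A repeating key of period 2 is used — shifts +11, +8 over and over.
Applying it to ivory: i+11=t, v+8=d, o+11=z, r+8=z, y+11=j.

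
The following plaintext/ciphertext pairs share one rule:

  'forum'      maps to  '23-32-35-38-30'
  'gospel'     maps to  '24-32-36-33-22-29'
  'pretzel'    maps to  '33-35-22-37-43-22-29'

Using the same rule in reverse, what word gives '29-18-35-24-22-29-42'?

largely

f is letter #6 and maps to 23: an offset of 17. Each letter is replaced by its alphabet position (a=1..z=26) + 17.
Undoing it on 29-18-35-24-22-29-42: 29→(29−17)÷1=12=l, 18→(18−17)÷1=1=a, 35→(35−17)÷1=18=r, 24→(24−17)÷1=7=g, 22→(22−17)÷1=5=e, 29→(29−17)÷1=12=l, 42→(42−17)÷1=25=y.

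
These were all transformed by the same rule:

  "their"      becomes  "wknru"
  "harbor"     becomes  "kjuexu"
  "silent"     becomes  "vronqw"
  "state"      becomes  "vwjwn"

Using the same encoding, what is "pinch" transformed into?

srqfk

The shift depends on letter class: consonant t→w is +3, but vowel e→n is +9. The rule splits by letter class: vowels +9, consonants +3.
Applying it to pinch: p(cons)+3=s, i(vowel)+9=r, n(cons)+3=q, c(cons)+3=f, h(cons)+3=k.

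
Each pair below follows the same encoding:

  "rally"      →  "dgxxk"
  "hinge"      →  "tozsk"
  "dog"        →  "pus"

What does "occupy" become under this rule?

Two shifts are in play — +6 for a/e/i/o/u, +12 for every other letter.
For occupy: o(vowel)+6=u, c(cons)+12=o, c(cons)+12=o, u(vowel)+6=a, p(cons)+12=b, y(cons)+12=k.

uooabk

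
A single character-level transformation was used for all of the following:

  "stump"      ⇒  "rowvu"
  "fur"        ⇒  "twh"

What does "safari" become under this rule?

Two steps: reverse the string, then apply a Caesar shift of +2.
Applying it to safari: reverse → irafas; then shift: i+2=k, r+2=t, a+2=c, f+2=h, a+2=c, s+2=u.

ktchcu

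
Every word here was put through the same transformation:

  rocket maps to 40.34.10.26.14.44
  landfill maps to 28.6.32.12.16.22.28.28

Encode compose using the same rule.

10.34.30.36.34.42.14

Each letter becomes 2×(its alphabet position, a=1..z=26) + 4.
On compose: c=3→10, o=15→34, m=13→30, p=16→36, o=15→34, s=19→42, e=5→14.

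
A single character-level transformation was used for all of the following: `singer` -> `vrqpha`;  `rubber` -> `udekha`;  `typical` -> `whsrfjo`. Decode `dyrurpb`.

apology

It's a Vigenère-style cipher with numeric key [3,9]: position i shifts by key[i mod 2].
Undoing it on dyrurpb: d−3=a, y−9=p, r−3=o, u−9=l, r−3=o, p−9=g, b−3=y.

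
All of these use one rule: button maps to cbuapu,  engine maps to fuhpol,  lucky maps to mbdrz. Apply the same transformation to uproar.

vwsvby

Shifts by position in button: pos 0: b→c (+1), pos 1: u→b (+7), pos 2: t→u (+1), pos 3: t→a (+7) — repeating every 2. It's a Vigenère-style cipher with numeric key [1,7]: position i shifts by key[i mod 2].
Applying it to uproar: u+1=v, p+7=w, r+1=s, o+7=v, a+1=b, r+7=y.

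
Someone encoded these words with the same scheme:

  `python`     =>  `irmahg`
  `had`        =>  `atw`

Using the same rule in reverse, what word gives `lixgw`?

Compare letters: p→i is +19, y→r is +19, t→m is +19 — a constant shift. Each letter is shifted forward by 19 in the alphabet (a Caesar shift of +19).
Reversing it on lixgw: l−19=s, i−19=p, x−19=e, g−19=n, w−19=d.

spend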